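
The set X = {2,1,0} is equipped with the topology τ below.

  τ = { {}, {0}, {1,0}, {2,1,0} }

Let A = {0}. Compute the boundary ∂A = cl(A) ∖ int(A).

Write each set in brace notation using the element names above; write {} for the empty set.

interior: largest open inside A is {0} (from {}, {0})
cl via duality: int({2,1}) = {}, so X∖{} = {2,1,0}
cl∖int = {2,1}

{2,1}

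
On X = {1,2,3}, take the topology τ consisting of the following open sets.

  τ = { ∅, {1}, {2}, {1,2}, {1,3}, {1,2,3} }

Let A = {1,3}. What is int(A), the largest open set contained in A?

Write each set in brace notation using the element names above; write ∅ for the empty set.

{1,3}

U open, U⊆A: ∅, {1}, {1,3}. int(A) = ⋃ = {1,3}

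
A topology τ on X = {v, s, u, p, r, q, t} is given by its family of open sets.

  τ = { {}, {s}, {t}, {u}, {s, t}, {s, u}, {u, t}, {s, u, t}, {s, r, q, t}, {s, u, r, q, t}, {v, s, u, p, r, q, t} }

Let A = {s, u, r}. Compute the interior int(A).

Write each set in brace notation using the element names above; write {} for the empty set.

{s, u}

opens ⊆ A: {}, {u}, {s}, {s, u}; union → int = {s, u}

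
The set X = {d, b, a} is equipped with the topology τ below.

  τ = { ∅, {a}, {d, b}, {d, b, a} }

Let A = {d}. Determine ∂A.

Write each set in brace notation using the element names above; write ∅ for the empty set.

{d, b}

interior: largest open inside A is ∅ (from ∅)
cl via duality: int({b, a}) = {a}, so X∖{a} = {d, b}
cl∖int = {d, b}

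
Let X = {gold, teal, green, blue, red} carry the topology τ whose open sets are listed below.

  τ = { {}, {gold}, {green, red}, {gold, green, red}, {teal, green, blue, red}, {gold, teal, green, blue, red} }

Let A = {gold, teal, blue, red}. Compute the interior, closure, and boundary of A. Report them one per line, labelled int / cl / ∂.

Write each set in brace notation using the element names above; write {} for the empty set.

int(A) = {gold}
cl(A)  = {gold, teal, green, blue, red}
∂A     = {teal, green, blue, red}

opens ⊆ A: {}, {gold}; union → int = {gold}
complement {green}; its interior {}; cl(A) = X∖{} = {gold, teal, green, blue, red}
boundary = {gold, teal, green, blue, red} ∖ {gold} = {teal, green, blue, red}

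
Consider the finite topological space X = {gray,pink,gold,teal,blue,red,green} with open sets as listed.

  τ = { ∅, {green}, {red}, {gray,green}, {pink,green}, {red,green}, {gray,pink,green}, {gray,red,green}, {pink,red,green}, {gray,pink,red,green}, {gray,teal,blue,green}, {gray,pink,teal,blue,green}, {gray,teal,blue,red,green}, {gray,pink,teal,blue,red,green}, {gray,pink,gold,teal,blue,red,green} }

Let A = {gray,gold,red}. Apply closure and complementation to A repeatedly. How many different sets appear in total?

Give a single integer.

8

cl via duality: int({pink,teal,blue,green}) = {pink,green}, so X∖{pink,green} = {gray,gold,teal,blue,red}
Write k for closure, c for complement:
  1. A     = {gray,gold,red}
  2. kA    = {gray,gold,teal,blue,red}
  3. cA    = {pink,teal,blue,green}
  4. ckA   = {pink,green}
  5. kcA   = {gray,pink,gold,teal,blue,green}
  6. ckcA  = {red}
  7. kckcA = {gold,red}
  8. ckckcA = {gray,pink,teal,blue,green}
applying k or c yields no new set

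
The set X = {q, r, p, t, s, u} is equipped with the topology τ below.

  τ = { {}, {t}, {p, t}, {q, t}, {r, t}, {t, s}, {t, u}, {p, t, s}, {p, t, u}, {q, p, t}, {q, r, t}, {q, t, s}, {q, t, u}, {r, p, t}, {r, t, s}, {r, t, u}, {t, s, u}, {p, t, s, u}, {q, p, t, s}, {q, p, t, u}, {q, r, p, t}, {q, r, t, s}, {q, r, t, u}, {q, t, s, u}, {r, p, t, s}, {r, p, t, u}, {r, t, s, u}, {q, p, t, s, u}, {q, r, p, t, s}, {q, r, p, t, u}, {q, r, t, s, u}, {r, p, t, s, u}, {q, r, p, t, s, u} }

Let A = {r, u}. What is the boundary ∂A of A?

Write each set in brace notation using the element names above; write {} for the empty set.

{r, u}

open subsets of A: {}; so int(A) = {}
closure: X∖int(X∖A) = X∖{q, p, t, s} = {r, u}
∂A = {r, u} minus {} = {r, u}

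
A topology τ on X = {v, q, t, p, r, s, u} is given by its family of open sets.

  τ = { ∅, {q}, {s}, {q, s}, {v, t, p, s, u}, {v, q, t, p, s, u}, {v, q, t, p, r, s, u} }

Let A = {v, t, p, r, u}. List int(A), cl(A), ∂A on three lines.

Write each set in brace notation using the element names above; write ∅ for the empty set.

opens ⊆ A: ∅; union → int = ∅
complement {q, s}; its interior {q, s}; cl(A) = X∖{q, s} = {v, t, p, r, u}
boundary = {v, t, p, r, u} ∖ ∅ = {v, t, p, r, u}

int(A) = ∅
cl(A)  = {v, t, p, r, u}
∂A     = {v, t, p, r, u}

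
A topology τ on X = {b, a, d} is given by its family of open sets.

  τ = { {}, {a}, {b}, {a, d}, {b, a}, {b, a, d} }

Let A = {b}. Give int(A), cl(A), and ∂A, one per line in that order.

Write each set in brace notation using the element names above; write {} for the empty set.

U open, U⊆A: {}, {b}. int(A) = ⋃ = {b}
X∖A={a, d}, int(X∖A)={a, d}, hence cl(A)={b}
∂A: remove int from cl → {}

int(A) = {b}
cl(A)  = {b}
∂A     = {}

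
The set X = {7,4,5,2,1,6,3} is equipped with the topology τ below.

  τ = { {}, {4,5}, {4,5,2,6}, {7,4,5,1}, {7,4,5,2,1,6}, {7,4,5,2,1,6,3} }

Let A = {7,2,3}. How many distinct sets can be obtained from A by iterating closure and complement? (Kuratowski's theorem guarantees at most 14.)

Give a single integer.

closure: X∖int(X∖A) = X∖{4,5} = {7,2,1,6,3}
Let k=closure and c=complement:
  1. A     = {7,2,3}
  2. kA    = {7,2,1,6,3}
  3. cA    = {4,5,1,6}
  4. ckA   = {4,5}
  5. kcA   = {7,4,5,2,1,6,3}
  6. ckcA  = {}
— saturated at 6

6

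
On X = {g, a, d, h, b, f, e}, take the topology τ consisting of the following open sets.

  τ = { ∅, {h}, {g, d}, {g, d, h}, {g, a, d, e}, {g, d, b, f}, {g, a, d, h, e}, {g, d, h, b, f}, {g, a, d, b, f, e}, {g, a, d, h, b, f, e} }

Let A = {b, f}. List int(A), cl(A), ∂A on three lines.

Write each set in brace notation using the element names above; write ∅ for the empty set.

U open, U⊆A: ∅. int(A) = ⋃ = ∅
X∖A={g, a, d, h, e}, int(X∖A)={g, a, d, h, e}, hence cl(A)={b, f}
∂A: remove int from cl → {b, f}

int(A) = ∅
cl(A)  = {b, f}
∂A     = {b, f}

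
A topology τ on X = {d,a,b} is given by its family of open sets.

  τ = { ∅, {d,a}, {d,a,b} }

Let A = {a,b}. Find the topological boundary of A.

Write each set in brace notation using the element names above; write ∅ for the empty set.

{d,a,b}

U open, U⊆A: ∅. int(A) = ⋃ = ∅
X∖A={d}, int(X∖A)=∅, hence cl(A)={d,a,b}
∂A: remove int from cl → {d,a,b}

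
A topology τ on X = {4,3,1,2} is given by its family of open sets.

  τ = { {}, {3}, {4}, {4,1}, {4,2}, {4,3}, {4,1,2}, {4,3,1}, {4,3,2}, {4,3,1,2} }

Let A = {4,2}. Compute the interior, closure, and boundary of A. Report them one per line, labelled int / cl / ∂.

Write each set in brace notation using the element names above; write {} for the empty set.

int(A) = {4,2}
cl(A)  = {4,1,2}
∂A     = {1}

opens ⊆ A: {}, {4}, {4,2}; union → int = {4,2}
complement {3,1}; its interior {3}; cl(A) = X∖{3} = {4,1,2}
boundary = {4,1,2} ∖ {4,2} = {1}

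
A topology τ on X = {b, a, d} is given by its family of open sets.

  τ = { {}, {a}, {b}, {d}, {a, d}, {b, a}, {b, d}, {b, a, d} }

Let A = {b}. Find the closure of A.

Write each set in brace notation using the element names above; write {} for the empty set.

{b}

cl via duality: int({a, d}) = {a, d}, so X∖{a, d} = {b}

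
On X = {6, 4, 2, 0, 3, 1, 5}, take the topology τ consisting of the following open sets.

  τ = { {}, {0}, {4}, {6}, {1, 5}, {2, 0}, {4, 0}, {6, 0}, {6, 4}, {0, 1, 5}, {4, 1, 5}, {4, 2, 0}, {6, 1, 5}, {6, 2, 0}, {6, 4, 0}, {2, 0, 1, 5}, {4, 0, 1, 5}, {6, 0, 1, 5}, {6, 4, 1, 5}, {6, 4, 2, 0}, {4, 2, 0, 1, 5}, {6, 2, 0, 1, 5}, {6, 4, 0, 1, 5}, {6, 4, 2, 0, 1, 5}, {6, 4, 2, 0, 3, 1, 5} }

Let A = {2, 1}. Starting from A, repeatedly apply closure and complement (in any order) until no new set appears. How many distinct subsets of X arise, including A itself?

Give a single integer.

10

X∖A={6, 4, 0, 3, 5}, int(X∖A)={6, 4, 0}, hence cl(A)={2, 3, 1, 5}
Orbit (k=closure, c=complement):
  1. A     = {2, 1}
  2. kA    = {2, 3, 1, 5}
  3. cA    = {6, 4, 0, 3, 5}
  4. ckA   = {6, 4, 0}
  5. kcA   = {6, 4, 2, 0, 3, 1, 5}
  6. kckA  = {6, 4, 2, 0, 3}
  7. ckcA  = {}
  8. ckckA = {1, 5}
  9. kckckA = {3, 1, 5}
  10. ckckckA = {6, 4, 2, 0}
(closed under both — stop)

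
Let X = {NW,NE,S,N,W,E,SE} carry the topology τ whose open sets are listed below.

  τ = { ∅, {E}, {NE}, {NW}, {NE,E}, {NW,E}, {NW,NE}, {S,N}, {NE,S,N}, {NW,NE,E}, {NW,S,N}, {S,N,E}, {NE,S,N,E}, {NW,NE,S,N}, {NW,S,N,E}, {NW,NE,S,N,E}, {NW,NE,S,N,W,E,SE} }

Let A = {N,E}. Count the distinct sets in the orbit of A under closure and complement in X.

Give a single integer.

cl via duality: int({NW,NE,S,W,SE}) = {NW,NE}, so X∖{NW,NE} = {S,N,W,E,SE}
Write k for closure, c for complement:
  1. A     = {N,E}
  2. kA    = {S,N,W,E,SE}
  3. cA    = {NW,NE,S,W,SE}
  4. ckA   = {NW,NE}
  5. kcA   = {NW,NE,S,N,W,SE}
  6. kckA  = {NW,NE,W,SE}
  7. ckcA  = {E}
  8. ckckA = {S,N,E}
  9. kckcA = {W,E,SE}
  10. ckckcA = {NW,NE,S,N}
applying k or c yields no new set

10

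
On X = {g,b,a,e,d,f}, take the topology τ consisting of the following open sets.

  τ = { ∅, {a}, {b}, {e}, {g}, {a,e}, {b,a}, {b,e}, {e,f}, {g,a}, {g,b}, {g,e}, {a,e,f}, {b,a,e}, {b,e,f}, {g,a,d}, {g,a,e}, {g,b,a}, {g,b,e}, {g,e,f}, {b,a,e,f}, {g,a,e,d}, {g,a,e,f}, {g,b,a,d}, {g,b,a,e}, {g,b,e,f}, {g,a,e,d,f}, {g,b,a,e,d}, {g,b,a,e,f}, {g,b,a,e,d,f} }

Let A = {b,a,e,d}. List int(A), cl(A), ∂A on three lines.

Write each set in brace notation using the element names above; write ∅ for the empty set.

int(A) = {b,a,e}
cl(A)  = {b,a,e,d,f}
∂A     = {d,f}

U open, U⊆A: ∅, {b}, {a}, {e}, {b,a}, {a,e}, {b,e}, {b,a,e}. int(A) = ⋃ = {b,a,e}
X∖A={g,f}, int(X∖A)={g}, hence cl(A)={b,a,e,d,f}
∂A: remove int from cl → {d,f}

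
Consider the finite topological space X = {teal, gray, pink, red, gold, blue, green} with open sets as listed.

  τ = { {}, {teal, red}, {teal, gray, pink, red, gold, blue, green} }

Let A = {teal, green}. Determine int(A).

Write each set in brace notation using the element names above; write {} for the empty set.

{}

U open, U⊆A: {}. int(A) = ⋃ = {}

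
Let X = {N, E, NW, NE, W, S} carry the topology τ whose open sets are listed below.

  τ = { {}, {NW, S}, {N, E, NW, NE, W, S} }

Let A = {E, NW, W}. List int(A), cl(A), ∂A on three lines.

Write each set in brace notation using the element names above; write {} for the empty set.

open subsets of A: {}; so int(A) = {}
closure: X∖int(X∖A) = X∖{} = {N, E, NW, NE, W, S}
∂A = {N, E, NW, NE, W, S} minus {} = {N, E, NW, NE, W, S}

int(A) = {}
cl(A)  = {N, E, NW, NE, W, S}
∂A     = {N, E, NW, NE, W, S}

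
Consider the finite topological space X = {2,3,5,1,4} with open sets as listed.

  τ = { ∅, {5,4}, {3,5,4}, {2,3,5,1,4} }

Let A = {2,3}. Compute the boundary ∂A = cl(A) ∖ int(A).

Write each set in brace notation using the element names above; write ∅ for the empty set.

U open, U⊆A: ∅. int(A) = ⋃ = ∅
X∖A={5,1,4}, int(X∖A)={5,4}, hence cl(A)={2,3,1}
∂A: remove int from cl → {2,3,1}

{2,3,1}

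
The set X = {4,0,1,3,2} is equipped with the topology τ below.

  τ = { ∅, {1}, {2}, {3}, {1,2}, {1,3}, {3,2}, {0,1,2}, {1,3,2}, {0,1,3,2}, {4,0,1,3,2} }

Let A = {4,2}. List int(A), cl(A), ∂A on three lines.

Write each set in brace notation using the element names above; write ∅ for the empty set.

opens ⊆ A: ∅, {2}; union → int = {2}
complement {0,1,3}; its interior {1,3}; cl(A) = X∖{1,3} = {4,0,2}
boundary = {4,0,2} ∖ {2} = {4,0}

int(A) = {2}
cl(A)  = {4,0,2}
∂A     = {4,0}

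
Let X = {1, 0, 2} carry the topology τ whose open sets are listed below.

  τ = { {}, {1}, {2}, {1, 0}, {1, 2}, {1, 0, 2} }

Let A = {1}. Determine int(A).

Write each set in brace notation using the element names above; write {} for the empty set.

U open, U⊆A: {}, {1}. int(A) = ⋃ = {1}

{1}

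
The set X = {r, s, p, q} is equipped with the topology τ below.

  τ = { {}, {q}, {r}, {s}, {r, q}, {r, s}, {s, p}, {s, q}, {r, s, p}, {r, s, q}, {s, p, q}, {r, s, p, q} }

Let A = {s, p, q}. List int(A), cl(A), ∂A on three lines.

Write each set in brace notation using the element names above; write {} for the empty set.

open subsets of A: {}, {q}, {s}, {s, q}, {s, p}, {s, p, q}; so int(A) = {s, p, q}
closure: X∖int(X∖A) = X∖{r} = {s, p, q}
∂A = {s, p, q} minus {s, p, q} = {}

int(A) = {s, p, q}
cl(A)  = {s, p, q}
∂A     = {}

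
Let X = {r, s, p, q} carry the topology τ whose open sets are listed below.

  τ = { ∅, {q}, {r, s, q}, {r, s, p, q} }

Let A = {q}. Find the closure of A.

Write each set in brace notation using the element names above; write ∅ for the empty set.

{r, s, p, q}

X∖A={r, s, p}, int(X∖A)=∅, hence cl(A)={r, s, p, q}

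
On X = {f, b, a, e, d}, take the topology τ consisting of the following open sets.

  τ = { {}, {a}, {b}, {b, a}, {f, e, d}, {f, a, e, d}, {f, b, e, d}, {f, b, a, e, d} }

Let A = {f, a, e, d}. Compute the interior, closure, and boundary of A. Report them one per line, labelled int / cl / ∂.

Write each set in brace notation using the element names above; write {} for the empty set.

U open, U⊆A: {}, {a}, {f, e, d}, {f, a, e, d}. int(A) = ⋃ = {f, a, e, d}
X∖A={b}, int(X∖A)={b}, hence cl(A)={f, a, e, d}
∂A: remove int from cl → {}

int(A) = {f, a, e, d}
cl(A)  = {f, a, e, d}
∂A     = {}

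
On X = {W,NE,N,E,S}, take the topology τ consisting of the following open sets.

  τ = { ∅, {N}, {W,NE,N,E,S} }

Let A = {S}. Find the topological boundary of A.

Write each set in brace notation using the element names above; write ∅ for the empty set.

interior: largest open inside A is ∅ (from ∅)
cl via duality: int({W,NE,N,E}) = {N}, so X∖{N} = {W,NE,E,S}
cl∖int = {W,NE,E,S}

{W,NE,E,S}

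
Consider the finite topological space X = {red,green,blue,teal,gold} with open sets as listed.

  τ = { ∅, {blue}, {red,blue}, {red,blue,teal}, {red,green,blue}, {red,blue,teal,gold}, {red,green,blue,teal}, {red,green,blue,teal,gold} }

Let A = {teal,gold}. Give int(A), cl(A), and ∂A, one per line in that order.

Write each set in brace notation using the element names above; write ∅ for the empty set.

int(A) = ∅
cl(A)  = {teal,gold}
∂A     = {teal,gold}

open subsets of A: ∅; so int(A) = ∅
closure: X∖int(X∖A) = X∖{red,green,blue} = {teal,gold}
∂A = {teal,gold} minus ∅ = {teal,gold}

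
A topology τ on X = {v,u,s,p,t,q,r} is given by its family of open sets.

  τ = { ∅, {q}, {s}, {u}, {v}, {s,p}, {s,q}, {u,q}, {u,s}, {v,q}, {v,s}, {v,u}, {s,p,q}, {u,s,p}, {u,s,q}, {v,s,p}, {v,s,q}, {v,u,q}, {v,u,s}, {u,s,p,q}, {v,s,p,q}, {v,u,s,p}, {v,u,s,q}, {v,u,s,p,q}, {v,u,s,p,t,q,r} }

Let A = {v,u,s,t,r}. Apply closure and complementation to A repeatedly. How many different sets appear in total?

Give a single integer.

complement {p,q}; its interior {q}; cl(A) = X∖{q} = {v,u,s,p,t,r}
With k = closure, c = complement:
  1. A     = {v,u,s,t,r}
  2. kA    = {v,u,s,p,t,r}
  3. cA    = {p,q}
  4. ckA   = {q}
  5. kcA   = {p,t,q,r}
  6. kckA  = {t,q,r}
  7. ckcA  = {v,u,s}
  8. ckckA = {v,u,s,p}
k, c of each give nothing new

8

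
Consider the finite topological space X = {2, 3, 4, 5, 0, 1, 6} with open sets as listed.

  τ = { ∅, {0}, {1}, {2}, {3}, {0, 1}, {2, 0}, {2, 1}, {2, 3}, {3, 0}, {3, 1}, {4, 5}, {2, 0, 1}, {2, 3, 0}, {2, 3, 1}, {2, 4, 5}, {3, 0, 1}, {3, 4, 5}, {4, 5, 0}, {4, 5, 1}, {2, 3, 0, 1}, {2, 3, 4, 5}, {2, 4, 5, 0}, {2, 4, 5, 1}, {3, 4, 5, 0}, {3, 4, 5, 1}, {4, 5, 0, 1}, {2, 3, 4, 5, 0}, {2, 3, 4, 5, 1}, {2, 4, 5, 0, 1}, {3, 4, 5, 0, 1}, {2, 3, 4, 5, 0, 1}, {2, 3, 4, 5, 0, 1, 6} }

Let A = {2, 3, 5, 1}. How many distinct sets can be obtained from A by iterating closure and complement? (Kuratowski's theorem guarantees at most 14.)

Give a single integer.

complement {4, 0, 6}; its interior {0}; cl(A) = X∖{0} = {2, 3, 4, 5, 1, 6}
With k = closure, c = complement:
  1. A     = {2, 3, 5, 1}
  2. kA    = {2, 3, 4, 5, 1, 6}
  3. cA    = {4, 0, 6}
  4. ckA   = {0}
  5. kcA   = {4, 5, 0, 6}
  6. kckA  = {0, 6}
  7. ckcA  = {2, 3, 1}
  8. ckckA = {2, 3, 4, 5, 1}
  9. kckcA = {2, 3, 1, 6}
  10. ckckcA = {4, 5, 0}
k, c of each give nothing new

10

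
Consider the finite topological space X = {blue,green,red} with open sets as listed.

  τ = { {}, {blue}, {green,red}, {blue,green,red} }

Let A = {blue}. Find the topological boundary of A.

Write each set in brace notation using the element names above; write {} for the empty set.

interior: largest open inside A is {blue} (from {}, {blue})
cl via duality: int({green,red}) = {green,red}, so X∖{green,red} = {blue}
cl∖int = {}

{}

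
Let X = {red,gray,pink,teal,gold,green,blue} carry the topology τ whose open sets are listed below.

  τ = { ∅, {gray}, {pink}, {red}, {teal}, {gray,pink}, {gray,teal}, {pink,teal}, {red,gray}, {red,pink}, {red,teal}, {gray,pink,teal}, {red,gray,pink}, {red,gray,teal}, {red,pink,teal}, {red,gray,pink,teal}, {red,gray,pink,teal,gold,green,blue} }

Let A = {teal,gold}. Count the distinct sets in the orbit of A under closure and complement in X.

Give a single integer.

6

X∖A={red,gray,pink,green,blue}, int(X∖A)={red,gray,pink}, hence cl(A)={teal,gold,green,blue}
Orbit (k=closure, c=complement):
  1. A     = {teal,gold}
  2. kA    = {teal,gold,green,blue}
  3. cA    = {red,gray,pink,green,blue}
  4. ckA   = {red,gray,pink}
  5. kcA   = {red,gray,pink,gold,green,blue}
  6. ckcA  = {teal}
(closed under both — stop)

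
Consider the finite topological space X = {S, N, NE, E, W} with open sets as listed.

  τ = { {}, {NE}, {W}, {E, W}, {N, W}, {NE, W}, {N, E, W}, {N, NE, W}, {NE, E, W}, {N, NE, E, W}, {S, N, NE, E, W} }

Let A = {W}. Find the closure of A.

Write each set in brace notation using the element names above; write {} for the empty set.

cl via duality: int({S, N, NE, E}) = {NE}, so X∖{NE} = {S, N, E, W}

{S, N, E, W}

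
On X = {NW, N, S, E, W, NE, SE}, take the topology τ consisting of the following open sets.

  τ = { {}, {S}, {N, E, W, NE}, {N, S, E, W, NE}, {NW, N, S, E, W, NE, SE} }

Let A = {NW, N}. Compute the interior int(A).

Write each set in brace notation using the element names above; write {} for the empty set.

open subsets of A: {}; so int(A) = {}

{}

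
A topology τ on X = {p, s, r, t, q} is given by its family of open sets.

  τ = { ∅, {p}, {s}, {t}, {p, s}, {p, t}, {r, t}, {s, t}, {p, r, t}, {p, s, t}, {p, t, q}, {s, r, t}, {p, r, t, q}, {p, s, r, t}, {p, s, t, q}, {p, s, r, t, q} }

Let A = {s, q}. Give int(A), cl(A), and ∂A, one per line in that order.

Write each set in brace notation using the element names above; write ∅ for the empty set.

int(A) = {s}
cl(A)  = {s, q}
∂A     = {q}

interior: largest open inside A is {s} (from ∅, {s})
cl via duality: int({p, r, t}) = {p, r, t}, so X∖{p, r, t} = {s, q}
cl∖int = {q}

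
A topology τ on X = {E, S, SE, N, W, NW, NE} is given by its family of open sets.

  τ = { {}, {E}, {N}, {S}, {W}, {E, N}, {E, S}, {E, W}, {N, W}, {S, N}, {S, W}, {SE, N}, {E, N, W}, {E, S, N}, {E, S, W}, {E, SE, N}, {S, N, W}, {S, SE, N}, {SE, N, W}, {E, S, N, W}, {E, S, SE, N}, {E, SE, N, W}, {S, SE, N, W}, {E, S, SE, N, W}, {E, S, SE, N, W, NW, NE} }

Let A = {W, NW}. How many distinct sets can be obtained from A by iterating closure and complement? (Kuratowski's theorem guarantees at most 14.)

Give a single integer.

6

closure: X∖int(X∖A) = X∖{E, S, SE, N} = {W, NW, NE}
Let k=closure and c=complement:
  1. A     = {W, NW}
  2. kA    = {W, NW, NE}
  3. cA    = {E, S, SE, N, NE}
  4. ckA   = {E, S, SE, N}
  5. kcA   = {E, S, SE, N, NW, NE}
  6. ckcA  = {W}
— saturated at 6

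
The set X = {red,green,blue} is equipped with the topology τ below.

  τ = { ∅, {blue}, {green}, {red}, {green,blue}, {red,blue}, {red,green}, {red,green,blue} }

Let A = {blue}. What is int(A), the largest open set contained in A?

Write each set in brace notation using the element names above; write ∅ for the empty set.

opens ⊆ A: ∅, {blue}; union → int = {blue}

{blue}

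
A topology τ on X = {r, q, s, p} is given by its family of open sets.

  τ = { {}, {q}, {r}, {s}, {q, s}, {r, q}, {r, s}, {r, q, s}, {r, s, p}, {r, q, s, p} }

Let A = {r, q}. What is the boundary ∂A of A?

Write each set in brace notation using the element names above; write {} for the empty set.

{p}

interior: largest open inside A is {r, q} (from {}, {q}, {r}, {r, q})
cl via duality: int({s, p}) = {s}, so X∖{s} = {r, q, p}
cl∖int = {p}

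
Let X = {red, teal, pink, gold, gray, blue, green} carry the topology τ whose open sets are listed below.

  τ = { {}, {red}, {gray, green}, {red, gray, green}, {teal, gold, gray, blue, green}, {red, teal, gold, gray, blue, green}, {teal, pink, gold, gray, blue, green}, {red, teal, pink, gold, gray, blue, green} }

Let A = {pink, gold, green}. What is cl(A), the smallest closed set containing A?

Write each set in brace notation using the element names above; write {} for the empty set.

complement {red, teal, gray, blue}; its interior {red}; cl(A) = X∖{red} = {teal, pink, gold, gray, blue, green}

{teal, pink, gold, gray, blue, green}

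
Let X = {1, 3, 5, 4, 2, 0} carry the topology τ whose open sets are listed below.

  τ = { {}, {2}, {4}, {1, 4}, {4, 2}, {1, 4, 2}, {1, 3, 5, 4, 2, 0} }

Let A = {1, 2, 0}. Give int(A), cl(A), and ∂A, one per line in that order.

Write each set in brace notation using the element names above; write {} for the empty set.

interior: largest open inside A is {2} (from {}, {2})
cl via duality: int({3, 5, 4}) = {4}, so X∖{4} = {1, 3, 5, 2, 0}
cl∖int = {1, 3, 5, 0}

int(A) = {2}
cl(A)  = {1, 3, 5, 2, 0}
∂A     = {1, 3, 5, 0}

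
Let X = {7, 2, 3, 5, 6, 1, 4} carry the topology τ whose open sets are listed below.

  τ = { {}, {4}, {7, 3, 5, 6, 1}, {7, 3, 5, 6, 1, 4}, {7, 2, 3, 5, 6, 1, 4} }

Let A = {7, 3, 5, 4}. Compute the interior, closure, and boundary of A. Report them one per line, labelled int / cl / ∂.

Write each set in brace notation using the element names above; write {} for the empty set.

int(A) = {4}
cl(A)  = {7, 2, 3, 5, 6, 1, 4}
∂A     = {7, 2, 3, 5, 6, 1}

open subsets of A: {}, {4}; so int(A) = {4}
closure: X∖int(X∖A) = X∖{} = {7, 2, 3, 5, 6, 1, 4}
∂A = {7, 2, 3, 5, 6, 1, 4} minus {4} = {7, 2, 3, 5, 6, 1}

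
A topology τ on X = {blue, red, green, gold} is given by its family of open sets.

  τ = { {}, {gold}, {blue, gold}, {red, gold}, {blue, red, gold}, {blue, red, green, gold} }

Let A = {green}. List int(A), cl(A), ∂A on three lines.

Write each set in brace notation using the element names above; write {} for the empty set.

open subsets of A: {}; so int(A) = {}
closure: X∖int(X∖A) = X∖{blue, red, gold} = {green}
∂A = {green} minus {} = {green}

int(A) = {}
cl(A)  = {green}
∂A     = {green}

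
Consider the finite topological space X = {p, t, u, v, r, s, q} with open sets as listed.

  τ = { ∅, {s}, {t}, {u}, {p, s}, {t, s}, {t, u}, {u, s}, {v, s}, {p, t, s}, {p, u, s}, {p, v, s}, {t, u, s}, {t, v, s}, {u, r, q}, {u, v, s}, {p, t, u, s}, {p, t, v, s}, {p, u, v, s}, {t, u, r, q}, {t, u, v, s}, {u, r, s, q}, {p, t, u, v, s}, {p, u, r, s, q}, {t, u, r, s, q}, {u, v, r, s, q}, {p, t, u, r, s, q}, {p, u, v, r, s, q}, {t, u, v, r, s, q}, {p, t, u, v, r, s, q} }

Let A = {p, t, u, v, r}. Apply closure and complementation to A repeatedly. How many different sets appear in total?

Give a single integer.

8

X∖A={s, q}, int(X∖A)={s}, hence cl(A)={p, t, u, v, r, q}
Orbit (k=closure, c=complement):
  1. A     = {p, t, u, v, r}
  2. kA    = {p, t, u, v, r, q}
  3. cA    = {s, q}
  4. ckA   = {s}
  5. kcA   = {p, v, r, s, q}
  6. kckA  = {p, v, s}
  7. ckcA  = {t, u}
  8. ckckA = {t, u, r, q}
(closed under both — stop)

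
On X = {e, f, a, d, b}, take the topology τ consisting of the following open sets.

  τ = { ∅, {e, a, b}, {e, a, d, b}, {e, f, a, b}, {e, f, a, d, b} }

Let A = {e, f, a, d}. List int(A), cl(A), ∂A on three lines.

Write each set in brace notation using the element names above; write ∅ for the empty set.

opens ⊆ A: ∅; union → int = ∅
complement {b}; its interior ∅; cl(A) = X∖∅ = {e, f, a, d, b}
boundary = {e, f, a, d, b} ∖ ∅ = {e, f, a, d, b}

int(A) = ∅
cl(A)  = {e, f, a, d, b}
∂A     = {e, f, a, d, b}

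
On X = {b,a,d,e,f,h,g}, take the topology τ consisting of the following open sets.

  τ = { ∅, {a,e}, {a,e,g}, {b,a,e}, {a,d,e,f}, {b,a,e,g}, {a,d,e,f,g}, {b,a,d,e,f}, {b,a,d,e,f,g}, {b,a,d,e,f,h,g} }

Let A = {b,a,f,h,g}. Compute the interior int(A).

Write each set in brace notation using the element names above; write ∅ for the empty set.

∅

U open, U⊆A: ∅. int(A) = ⋃ = ∅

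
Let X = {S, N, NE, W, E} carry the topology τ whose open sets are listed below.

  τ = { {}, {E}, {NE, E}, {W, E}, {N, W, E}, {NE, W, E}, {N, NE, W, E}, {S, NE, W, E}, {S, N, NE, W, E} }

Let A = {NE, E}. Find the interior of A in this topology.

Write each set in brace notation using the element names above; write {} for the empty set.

U open, U⊆A: {}, {E}, {NE, E}. int(A) = ⋃ = {NE, E}

{NE, E}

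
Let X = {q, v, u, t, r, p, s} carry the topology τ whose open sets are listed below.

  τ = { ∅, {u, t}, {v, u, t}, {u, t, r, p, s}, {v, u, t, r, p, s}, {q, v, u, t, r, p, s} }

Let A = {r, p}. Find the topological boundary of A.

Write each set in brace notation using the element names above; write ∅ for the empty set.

{q, r, p, s}

open subsets of A: ∅; so int(A) = ∅
closure: X∖int(X∖A) = X∖{v, u, t} = {q, r, p, s}
∂A = {q, r, p, s} minus ∅ = {q, r, p, s}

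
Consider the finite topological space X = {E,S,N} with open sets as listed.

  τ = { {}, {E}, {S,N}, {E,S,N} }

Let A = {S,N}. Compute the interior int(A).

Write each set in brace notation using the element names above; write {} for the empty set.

{S,N}

open subsets of A: {}, {S,N}; so int(A) = {S,N}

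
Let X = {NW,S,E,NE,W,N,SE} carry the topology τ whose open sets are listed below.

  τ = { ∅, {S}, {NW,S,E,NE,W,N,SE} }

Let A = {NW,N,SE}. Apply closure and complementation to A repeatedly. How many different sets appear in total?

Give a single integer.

complement {S,E,NE,W}; its interior {S}; cl(A) = X∖{S} = {NW,E,NE,W,N,SE}
With k = closure, c = complement:
  1. A     = {NW,N,SE}
  2. kA    = {NW,E,NE,W,N,SE}
  3. cA    = {S,E,NE,W}
  4. ckA   = {S}
  5. kcA   = {NW,S,E,NE,W,N,SE}
  6. ckcA  = ∅
k, c of each give nothing new

6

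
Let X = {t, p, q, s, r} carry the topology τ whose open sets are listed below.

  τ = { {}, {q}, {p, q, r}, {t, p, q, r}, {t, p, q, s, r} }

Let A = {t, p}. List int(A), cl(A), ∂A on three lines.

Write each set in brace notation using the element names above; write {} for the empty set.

int(A) = {}
cl(A)  = {t, p, s, r}
∂A     = {t, p, s, r}

open subsets of A: {}; so int(A) = {}
closure: X∖int(X∖A) = X∖{q} = {t, p, s, r}
∂A = {t, p, s, r} minus {} = {t, p, s, r}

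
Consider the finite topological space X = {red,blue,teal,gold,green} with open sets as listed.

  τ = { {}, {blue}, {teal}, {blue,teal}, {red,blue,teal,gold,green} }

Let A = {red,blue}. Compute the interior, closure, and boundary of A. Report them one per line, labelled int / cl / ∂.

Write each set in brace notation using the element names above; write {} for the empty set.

int(A) = {blue}
cl(A)  = {red,blue,gold,green}
∂A     = {red,gold,green}

U open, U⊆A: {}, {blue}. int(A) = ⋃ = {blue}
X∖A={teal,gold,green}, int(X∖A)={teal}, hence cl(A)={red,blue,gold,green}
∂A: remove int from cl → {red,gold,green}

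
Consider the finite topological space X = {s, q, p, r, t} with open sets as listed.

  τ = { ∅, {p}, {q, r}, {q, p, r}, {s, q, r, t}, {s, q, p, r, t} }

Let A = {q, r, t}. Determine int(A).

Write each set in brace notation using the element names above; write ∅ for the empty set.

open subsets of A: ∅, {q, r}; so int(A) = {q, r}

{q, r}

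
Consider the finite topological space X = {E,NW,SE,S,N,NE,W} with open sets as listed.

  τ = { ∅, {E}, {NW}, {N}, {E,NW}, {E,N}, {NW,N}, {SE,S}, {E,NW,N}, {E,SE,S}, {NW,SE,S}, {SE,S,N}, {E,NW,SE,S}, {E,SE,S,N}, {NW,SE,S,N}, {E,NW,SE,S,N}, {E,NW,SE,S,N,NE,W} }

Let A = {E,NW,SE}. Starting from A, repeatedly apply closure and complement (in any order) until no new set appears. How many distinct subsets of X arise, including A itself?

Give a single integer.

10

X∖A={S,N,NE,W}, int(X∖A)={N}, hence cl(A)={E,NW,SE,S,NE,W}
Orbit (k=closure, c=complement):
  1. A     = {E,NW,SE}
  2. kA    = {E,NW,SE,S,NE,W}
  3. cA    = {S,N,NE,W}
  4. ckA   = {N}
  5. kcA   = {SE,S,N,NE,W}
  6. kckA  = {N,NE,W}
  7. ckcA  = {E,NW}
  8. ckckA = {E,NW,SE,S}
  9. kckcA = {E,NW,NE,W}
  10. ckckcA = {SE,S,N}
(closed under both — stop)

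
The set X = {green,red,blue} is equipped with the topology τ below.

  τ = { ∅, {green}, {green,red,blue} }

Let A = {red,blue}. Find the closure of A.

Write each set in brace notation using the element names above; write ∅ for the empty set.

cl via duality: int({green}) = {green}, so X∖{green} = {red,blue}

{red,blue}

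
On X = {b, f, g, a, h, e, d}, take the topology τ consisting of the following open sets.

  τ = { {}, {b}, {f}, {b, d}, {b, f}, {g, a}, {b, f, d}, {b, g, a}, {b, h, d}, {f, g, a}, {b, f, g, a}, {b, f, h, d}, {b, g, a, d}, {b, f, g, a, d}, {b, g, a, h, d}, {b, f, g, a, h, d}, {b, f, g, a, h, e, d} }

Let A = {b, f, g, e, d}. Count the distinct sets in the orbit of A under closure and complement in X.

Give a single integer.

10

cl via duality: int({a, h}) = {}, so X∖{} = {b, f, g, a, h, e, d}
Write k for closure, c for complement:
  1. A     = {b, f, g, e, d}
  2. kA    = {b, f, g, a, h, e, d}
  3. cA    = {a, h}
  4. ckA   = {}
  5. kcA   = {g, a, h, e}
  6. ckcA  = {b, f, d}
  7. kckcA = {b, f, h, e, d}
  8. ckckcA = {g, a}
  9. kckckcA = {g, a, e}
  10. ckckckcA = {b, f, h, d}
applying k or c yields no new set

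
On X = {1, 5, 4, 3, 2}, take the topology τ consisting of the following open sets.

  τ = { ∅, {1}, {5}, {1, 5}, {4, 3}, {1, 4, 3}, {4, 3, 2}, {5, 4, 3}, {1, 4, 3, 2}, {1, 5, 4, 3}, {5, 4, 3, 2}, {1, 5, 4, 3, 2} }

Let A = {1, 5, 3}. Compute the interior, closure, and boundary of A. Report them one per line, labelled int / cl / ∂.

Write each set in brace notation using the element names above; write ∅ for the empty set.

int(A) = {1, 5}
cl(A)  = {1, 5, 4, 3, 2}
∂A     = {4, 3, 2}

interior: largest open inside A is {1, 5} (from ∅, {5}, {1}, {1, 5})
cl via duality: int({4, 2}) = ∅, so X∖∅ = {1, 5, 4, 3, 2}
cl∖int = {4, 3, 2}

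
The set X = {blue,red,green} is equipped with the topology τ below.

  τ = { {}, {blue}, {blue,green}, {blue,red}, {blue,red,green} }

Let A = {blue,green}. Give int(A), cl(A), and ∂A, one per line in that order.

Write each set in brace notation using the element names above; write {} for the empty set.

interior: largest open inside A is {blue,green} (from {}, {blue}, {blue,green})
cl via duality: int({red}) = {}, so X∖{} = {blue,red,green}
cl∖int = {red}

int(A) = {blue,green}
cl(A)  = {blue,red,green}
∂A     = {red}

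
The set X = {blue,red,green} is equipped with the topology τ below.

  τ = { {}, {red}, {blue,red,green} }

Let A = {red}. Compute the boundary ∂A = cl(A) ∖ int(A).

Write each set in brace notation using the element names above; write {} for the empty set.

open subsets of A: {}, {red}; so int(A) = {red}
closure: X∖int(X∖A) = X∖{} = {blue,red,green}
∂A = {blue,red,green} minus {red} = {blue,green}

{blue,green}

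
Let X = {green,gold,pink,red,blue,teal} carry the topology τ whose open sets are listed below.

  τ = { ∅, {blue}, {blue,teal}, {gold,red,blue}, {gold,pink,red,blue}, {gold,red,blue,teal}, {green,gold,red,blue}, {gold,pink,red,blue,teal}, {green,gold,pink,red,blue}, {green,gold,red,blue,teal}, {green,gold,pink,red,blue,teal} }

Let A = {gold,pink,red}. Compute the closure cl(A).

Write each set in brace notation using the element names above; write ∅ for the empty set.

cl via duality: int({green,blue,teal}) = {blue,teal}, so X∖{blue,teal} = {green,gold,pink,red}

{green,gold,pink,red}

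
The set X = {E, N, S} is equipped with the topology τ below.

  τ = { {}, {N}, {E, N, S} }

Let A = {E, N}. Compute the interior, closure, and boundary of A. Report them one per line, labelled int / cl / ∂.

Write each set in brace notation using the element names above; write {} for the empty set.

opens ⊆ A: {}, {N}; union → int = {N}
complement {S}; its interior {}; cl(A) = X∖{} = {E, N, S}
boundary = {E, N, S} ∖ {N} = {E, S}

int(A) = {N}
cl(A)  = {E, N, S}
∂A     = {E, S}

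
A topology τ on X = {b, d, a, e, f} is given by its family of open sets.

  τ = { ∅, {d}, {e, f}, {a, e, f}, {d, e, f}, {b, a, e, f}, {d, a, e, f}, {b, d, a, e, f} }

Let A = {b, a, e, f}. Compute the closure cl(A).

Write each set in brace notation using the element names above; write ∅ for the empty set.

{b, a, e, f}

closure: X∖int(X∖A) = X∖{d} = {b, a, e, f}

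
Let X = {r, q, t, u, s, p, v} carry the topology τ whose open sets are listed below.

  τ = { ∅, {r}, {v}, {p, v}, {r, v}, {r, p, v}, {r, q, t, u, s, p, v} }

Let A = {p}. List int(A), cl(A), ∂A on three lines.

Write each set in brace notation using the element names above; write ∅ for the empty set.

int(A) = ∅
cl(A)  = {q, t, u, s, p}
∂A     = {q, t, u, s, p}

opens ⊆ A: ∅; union → int = ∅
complement {r, q, t, u, s, v}; its interior {r, v}; cl(A) = X∖{r, v} = {q, t, u, s, p}
boundary = {q, t, u, s, p} ∖ ∅ = {q, t, u, s, p}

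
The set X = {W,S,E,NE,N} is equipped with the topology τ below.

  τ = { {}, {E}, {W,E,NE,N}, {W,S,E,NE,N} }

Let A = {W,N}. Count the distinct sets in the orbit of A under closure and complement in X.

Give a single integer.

6

cl via duality: int({S,E,NE}) = {E}, so X∖{E} = {W,S,NE,N}
Write k for closure, c for complement:
  1. A     = {W,N}
  2. kA    = {W,S,NE,N}
  3. cA    = {S,E,NE}
  4. ckA   = {E}
  5. kcA   = {W,S,E,NE,N}
  6. ckcA  = {}
applying k or c yields no new set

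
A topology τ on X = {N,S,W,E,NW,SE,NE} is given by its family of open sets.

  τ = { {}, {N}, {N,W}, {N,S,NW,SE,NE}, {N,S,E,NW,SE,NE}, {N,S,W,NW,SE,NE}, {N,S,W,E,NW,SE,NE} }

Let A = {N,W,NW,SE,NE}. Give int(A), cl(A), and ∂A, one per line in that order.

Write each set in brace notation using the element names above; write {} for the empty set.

int(A) = {N,W}
cl(A)  = {N,S,W,E,NW,SE,NE}
∂A     = {S,E,NW,SE,NE}

U open, U⊆A: {}, {N}, {N,W}. int(A) = ⋃ = {N,W}
X∖A={S,E}, int(X∖A)={}, hence cl(A)={N,S,W,E,NW,SE,NE}
∂A: remove int from cl → {S,E,NW,SE,NE}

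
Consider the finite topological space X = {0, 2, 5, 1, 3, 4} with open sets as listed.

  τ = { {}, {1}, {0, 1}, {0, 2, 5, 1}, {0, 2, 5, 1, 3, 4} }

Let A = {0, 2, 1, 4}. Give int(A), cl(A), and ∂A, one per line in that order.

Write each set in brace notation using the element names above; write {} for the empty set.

interior: largest open inside A is {0, 1} (from {}, {1}, {0, 1})
cl via duality: int({5, 3}) = {}, so X∖{} = {0, 2, 5, 1, 3, 4}
cl∖int = {2, 5, 3, 4}

int(A) = {0, 1}
cl(A)  = {0, 2, 5, 1, 3, 4}
∂A     = {2, 5, 3, 4}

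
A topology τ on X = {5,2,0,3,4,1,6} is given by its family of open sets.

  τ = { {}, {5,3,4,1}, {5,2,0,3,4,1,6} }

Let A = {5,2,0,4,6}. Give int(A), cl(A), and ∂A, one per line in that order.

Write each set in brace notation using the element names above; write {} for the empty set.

open subsets of A: {}; so int(A) = {}
closure: X∖int(X∖A) = X∖{} = {5,2,0,3,4,1,6}
∂A = {5,2,0,3,4,1,6} minus {} = {5,2,0,3,4,1,6}

int(A) = {}
cl(A)  = {5,2,0,3,4,1,6}
∂A     = {5,2,0,3,4,1,6}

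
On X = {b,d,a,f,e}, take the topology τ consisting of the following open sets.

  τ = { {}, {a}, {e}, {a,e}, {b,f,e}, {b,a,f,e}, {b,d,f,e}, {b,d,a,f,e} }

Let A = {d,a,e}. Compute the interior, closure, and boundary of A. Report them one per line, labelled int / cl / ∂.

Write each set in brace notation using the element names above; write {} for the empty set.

open subsets of A: {}, {e}, {a}, {a,e}; so int(A) = {a,e}
closure: X∖int(X∖A) = X∖{} = {b,d,a,f,e}
∂A = {b,d,a,f,e} minus {a,e} = {b,d,f}

int(A) = {a,e}
cl(A)  = {b,d,a,f,e}
∂A     = {b,d,f}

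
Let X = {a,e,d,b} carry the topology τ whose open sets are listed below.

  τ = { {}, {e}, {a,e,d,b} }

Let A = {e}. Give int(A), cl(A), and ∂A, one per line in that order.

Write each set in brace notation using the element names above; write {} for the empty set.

U open, U⊆A: {}, {e}. int(A) = ⋃ = {e}
X∖A={a,d,b}, int(X∖A)={}, hence cl(A)={a,e,d,b}
∂A: remove int from cl → {a,d,b}

int(A) = {e}
cl(A)  = {a,e,d,b}
∂A     = {a,d,b}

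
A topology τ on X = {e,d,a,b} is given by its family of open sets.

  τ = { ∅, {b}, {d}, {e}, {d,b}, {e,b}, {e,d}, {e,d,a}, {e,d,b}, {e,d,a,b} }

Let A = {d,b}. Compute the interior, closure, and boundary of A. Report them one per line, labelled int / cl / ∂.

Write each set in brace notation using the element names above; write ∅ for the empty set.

interior: largest open inside A is {d,b} (from ∅, {b}, {d}, {d,b})
cl via duality: int({e,a}) = {e}, so X∖{e} = {d,a,b}
cl∖int = {a}

int(A) = {d,b}
cl(A)  = {d,a,b}
∂A     = {a}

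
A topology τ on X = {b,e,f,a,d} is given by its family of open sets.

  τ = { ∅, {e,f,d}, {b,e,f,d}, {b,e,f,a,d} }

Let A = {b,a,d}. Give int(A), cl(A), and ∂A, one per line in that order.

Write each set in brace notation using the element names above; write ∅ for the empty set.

open subsets of A: ∅; so int(A) = ∅
closure: X∖int(X∖A) = X∖∅ = {b,e,f,a,d}
∂A = {b,e,f,a,d} minus ∅ = {b,e,f,a,d}

int(A) = ∅
cl(A)  = {b,e,f,a,d}
∂A     = {b,e,f,a,d}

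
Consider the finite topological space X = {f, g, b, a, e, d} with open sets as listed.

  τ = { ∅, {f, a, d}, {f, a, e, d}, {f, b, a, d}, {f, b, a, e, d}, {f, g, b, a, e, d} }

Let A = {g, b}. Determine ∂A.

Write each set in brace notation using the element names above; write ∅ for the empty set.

{g, b}

opens ⊆ A: ∅; union → int = ∅
complement {f, a, e, d}; its interior {f, a, e, d}; cl(A) = X∖{f, a, e, d} = {g, b}
boundary = {g, b} ∖ ∅ = {g, b}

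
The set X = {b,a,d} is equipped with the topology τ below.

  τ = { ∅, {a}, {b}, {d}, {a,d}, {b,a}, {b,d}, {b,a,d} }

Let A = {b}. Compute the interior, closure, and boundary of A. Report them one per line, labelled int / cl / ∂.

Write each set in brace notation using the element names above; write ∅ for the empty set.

interior: largest open inside A is {b} (from ∅, {b})
cl via duality: int({a,d}) = {a,d}, so X∖{a,d} = {b}
cl∖int = ∅

int(A) = {b}
cl(A)  = {b}
∂A     = ∅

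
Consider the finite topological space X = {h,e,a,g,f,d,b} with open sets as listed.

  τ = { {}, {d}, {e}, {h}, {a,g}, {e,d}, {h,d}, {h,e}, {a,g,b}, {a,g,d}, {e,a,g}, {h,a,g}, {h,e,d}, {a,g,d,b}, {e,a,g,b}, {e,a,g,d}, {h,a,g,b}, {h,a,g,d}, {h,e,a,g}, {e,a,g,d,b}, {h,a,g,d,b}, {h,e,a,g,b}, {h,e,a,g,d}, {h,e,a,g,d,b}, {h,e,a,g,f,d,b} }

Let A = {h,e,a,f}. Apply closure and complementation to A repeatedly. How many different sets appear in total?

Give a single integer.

complement {g,d,b}; its interior {d}; cl(A) = X∖{d} = {h,e,a,g,f,b}
With k = closure, c = complement:
  1. A     = {h,e,a,f}
  2. kA    = {h,e,a,g,f,b}
  3. cA    = {g,d,b}
  4. ckA   = {d}
  5. kcA   = {a,g,f,d,b}
  6. kckA  = {f,d}
  7. ckcA  = {h,e}
  8. ckckA = {h,e,a,g,b}
  9. kckcA = {h,e,f}
  10. ckckcA = {a,g,d,b}
k, c of each give nothing new

10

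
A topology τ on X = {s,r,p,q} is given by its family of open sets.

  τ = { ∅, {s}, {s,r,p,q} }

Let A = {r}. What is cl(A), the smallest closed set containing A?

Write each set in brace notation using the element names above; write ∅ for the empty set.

{r,p,q}

closure: X∖int(X∖A) = X∖{s} = {r,p,q}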